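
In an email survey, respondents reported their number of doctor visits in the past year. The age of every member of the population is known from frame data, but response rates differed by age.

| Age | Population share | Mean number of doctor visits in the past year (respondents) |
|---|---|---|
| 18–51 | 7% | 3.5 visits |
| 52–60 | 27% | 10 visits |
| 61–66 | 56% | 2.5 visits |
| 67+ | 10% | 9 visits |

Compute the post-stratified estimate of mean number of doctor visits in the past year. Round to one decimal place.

Weight each group's respondent value by its population share:
  18–51: 0.07 × 3.5 = 0.245
  52–60: 0.27 × 10 = 2.7
  61–66: 0.56 × 2.5 = 1.4
  67+: 0.1 × 9 = 0.9
Post-stratified estimate = 5.245 → 5.2.

5.2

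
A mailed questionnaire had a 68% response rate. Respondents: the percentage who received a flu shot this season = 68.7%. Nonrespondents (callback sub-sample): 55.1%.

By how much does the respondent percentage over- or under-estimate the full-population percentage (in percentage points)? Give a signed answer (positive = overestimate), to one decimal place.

Nonresponse fraction = 1 − 0.68 = 0.32.
Bias = (nonresponse fraction) × (respondent percentage − nonrespondent percentage)
     = 0.32 × (68.7 − 55.1) = 0.32 × 13.6 = 4.352.

+4.4 percentage points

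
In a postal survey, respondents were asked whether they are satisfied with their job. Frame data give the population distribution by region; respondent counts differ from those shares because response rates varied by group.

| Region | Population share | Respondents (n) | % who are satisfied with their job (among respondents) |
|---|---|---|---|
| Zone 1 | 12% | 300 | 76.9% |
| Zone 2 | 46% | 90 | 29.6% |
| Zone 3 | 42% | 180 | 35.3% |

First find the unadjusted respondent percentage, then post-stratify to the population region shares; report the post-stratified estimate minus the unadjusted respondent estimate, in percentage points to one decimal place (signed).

Without adjustment, the pooled respondent share is:
  (300/570)×76.9 + (90/570)×29.6 + (180/570)×35.3 = 56.2947%
Reweighting by population region shares:
  0.12×76.9 + 0.46×29.6 + 0.42×35.3 = 37.67%
Difference = 37.67 − 56.2947 = -18.6247 pp.

-18.6 percentage points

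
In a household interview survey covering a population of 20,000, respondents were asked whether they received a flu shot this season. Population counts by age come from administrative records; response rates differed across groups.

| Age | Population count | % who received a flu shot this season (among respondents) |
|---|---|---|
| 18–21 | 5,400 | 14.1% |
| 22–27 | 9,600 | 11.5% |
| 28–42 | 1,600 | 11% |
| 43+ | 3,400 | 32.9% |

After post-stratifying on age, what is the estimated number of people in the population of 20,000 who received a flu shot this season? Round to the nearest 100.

3,200

Estimated count per cell = population count × respondent percentage:
  18–21: 5,400 × 14.1% = 761.4
  22–27: 9,600 × 11.5% = 1104
  28–42: 1,600 × 11% = 176
  43+: 3,400 × 32.9% = 1118.6
Estimated total = 3160 → 3,200.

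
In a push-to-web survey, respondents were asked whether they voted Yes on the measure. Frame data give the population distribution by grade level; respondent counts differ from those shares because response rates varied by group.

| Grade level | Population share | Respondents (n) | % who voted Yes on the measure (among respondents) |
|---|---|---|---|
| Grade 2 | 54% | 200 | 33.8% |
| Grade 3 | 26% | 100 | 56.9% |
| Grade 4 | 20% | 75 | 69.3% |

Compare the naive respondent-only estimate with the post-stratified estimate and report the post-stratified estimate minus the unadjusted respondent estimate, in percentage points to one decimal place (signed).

Naive respondent-only estimate (weights = respondent counts):
  (200/375)×33.8 + (100/375)×56.9 + (75/375)×69.3 = 47.06%
Reweighting by population grade level shares:
  0.54×33.8 + 0.26×56.9 + 0.2×69.3 = 46.906%
Difference = 46.906 − 47.06 = -0.154 pp.

-0.2 percentage points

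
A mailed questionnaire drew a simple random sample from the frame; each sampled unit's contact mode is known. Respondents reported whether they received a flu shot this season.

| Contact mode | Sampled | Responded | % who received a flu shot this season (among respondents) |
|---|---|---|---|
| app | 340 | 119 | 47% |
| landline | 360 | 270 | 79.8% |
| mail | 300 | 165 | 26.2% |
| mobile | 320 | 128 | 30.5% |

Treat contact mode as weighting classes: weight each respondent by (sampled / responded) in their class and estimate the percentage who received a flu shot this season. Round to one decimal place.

Response rates by class: app 119/340 = 35%, landline 270/360 = 75%, mail 165/300 = 55%, mobile 128/320 = 40%.
With weight = n_sampled/n_responded per class, the weighted class total is n_sampled:
  app: 340 × 47 = 15,980
  landline: 360 × 79.8 = 28,728
  mail: 300 × 26.2 = 7860
  mobile: 320 × 30.5 = 9760
Adjusted estimate = 62,328 / 1,320 = 47.2182 → 47.2%.

47.2%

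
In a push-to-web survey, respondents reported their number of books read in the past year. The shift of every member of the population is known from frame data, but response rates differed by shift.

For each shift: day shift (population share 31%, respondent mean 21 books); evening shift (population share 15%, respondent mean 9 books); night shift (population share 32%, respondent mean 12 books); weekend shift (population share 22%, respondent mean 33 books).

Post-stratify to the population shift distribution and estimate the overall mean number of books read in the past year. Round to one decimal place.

Each cell contributes population-share × respondent value:
  day shift: 0.31 × 21 = 6.51
  evening shift: 0.15 × 9 = 1.35
  night shift: 0.32 × 12 = 3.84
  weekend shift: 0.22 × 33 = 7.26
Post-stratified estimate = 18.96 → 19.0.

19.0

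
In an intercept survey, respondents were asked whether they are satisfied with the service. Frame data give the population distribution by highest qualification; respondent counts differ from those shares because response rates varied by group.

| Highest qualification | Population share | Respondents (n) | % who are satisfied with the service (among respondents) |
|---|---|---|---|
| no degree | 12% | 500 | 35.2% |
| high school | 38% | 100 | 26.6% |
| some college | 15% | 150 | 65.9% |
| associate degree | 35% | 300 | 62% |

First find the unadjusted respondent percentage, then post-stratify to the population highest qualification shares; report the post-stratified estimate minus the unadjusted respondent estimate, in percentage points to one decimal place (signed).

-0.5 percentage points

Naive respondent-only estimate (weights = respondent counts):
  (500/1050)×35.2 + (100/1050)×26.6 + (150/1050)×65.9 + (300/1050)×62 = 46.4238%
Post-stratified estimate weights by population shares:
  0.12×35.2 + 0.38×26.6 + 0.15×65.9 + 0.35×62 = 45.917%
Difference = 45.917 − 46.4238 = -0.5068 pp.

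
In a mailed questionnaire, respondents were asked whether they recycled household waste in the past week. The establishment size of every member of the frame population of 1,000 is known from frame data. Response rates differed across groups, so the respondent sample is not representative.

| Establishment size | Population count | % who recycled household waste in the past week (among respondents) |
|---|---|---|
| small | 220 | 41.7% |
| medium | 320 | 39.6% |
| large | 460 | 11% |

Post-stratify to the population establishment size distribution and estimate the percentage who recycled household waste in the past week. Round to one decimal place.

26.9%

Weight each group's respondent value by its population share:
  small: (220/1,000) × 41.7 = 9.174
  medium: (320/1,000) × 39.6 = 12.672
  large: (460/1,000) × 11 = 5.06
Post-stratified estimate = 26.906 → 26.9%.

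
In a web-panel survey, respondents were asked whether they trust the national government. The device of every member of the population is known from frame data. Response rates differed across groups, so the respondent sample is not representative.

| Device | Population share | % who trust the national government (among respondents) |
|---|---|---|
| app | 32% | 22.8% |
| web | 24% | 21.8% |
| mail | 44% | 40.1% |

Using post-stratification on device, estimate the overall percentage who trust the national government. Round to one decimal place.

Weight each group's respondent value by its population share:
  app: 0.32 × 22.8 = 7.296
  web: 0.24 × 21.8 = 5.232
  mail: 0.44 × 40.1 = 17.644
Post-stratified estimate = 30.172 → 30.2%.

30.2%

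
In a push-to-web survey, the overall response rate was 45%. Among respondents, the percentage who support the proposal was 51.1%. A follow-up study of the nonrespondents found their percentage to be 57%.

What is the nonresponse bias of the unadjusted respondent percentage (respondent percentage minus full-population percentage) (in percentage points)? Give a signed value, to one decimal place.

-3.2 percentage points

Nonresponse fraction = 1 − 0.45 = 0.55.
Bias = (nonresponse fraction) × (respondent percentage − nonrespondent percentage)
     = 0.55 × (51.1 − 57) = 0.55 × -5.9 = -3.245.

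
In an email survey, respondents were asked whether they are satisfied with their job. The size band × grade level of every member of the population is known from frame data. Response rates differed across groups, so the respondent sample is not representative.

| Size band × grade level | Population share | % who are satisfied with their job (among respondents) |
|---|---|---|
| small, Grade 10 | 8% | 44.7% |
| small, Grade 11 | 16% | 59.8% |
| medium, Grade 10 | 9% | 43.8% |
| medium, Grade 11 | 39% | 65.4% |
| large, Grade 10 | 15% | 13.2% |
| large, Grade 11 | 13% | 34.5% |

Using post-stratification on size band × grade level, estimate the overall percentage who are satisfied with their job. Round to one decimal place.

Each cell contributes population-share × respondent value:
  small, Grade 10: 0.08 × 44.7 = 3.576
  small, Grade 11: 0.16 × 59.8 = 9.568
  medium, Grade 10: 0.09 × 43.8 = 3.942
  medium, Grade 11: 0.39 × 65.4 = 25.506
  large, Grade 10: 0.15 × 13.2 = 1.98
  large, Grade 11: 0.13 × 34.5 = 4.485
Post-stratified estimate = 49.057 → 49.1%.

49.1%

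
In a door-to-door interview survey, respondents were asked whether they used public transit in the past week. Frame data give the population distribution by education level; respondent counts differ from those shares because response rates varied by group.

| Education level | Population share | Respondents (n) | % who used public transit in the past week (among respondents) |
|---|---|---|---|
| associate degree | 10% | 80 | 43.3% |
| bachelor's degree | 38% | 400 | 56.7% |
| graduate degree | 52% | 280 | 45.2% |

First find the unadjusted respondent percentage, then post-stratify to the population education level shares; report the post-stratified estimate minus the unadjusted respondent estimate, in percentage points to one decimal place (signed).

-1.7 percentage points

Without adjustment, the pooled respondent share is:
  (80/760)×43.3 + (400/760)×56.7 + (280/760)×45.2 = 51.0526%
Post-stratified estimate weights by population shares:
  0.1×43.3 + 0.38×56.7 + 0.52×45.2 = 49.38%
Difference = 49.38 − 51.0526 = -1.6726 pp.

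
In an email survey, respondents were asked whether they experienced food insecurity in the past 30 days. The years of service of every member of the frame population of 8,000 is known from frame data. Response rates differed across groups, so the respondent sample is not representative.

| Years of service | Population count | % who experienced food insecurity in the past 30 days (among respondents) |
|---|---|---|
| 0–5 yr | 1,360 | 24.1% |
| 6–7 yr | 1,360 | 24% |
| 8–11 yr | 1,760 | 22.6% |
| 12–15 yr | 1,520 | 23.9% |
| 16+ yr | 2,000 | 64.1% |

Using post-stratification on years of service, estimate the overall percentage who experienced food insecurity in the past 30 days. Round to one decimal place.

Post-stratification weights by population share, not respondent share:
  0–5 yr: (1,360/8,000) × 24.1 = 4.097
  6–7 yr: (1,360/8,000) × 24 = 4.08
  8–11 yr: (1,760/8,000) × 22.6 = 4.972
  12–15 yr: (1,520/8,000) × 23.9 = 4.541
  16+ yr: (2,000/8,000) × 64.1 = 16.025
Post-stratified estimate = 33.715 → 33.7%.

33.7%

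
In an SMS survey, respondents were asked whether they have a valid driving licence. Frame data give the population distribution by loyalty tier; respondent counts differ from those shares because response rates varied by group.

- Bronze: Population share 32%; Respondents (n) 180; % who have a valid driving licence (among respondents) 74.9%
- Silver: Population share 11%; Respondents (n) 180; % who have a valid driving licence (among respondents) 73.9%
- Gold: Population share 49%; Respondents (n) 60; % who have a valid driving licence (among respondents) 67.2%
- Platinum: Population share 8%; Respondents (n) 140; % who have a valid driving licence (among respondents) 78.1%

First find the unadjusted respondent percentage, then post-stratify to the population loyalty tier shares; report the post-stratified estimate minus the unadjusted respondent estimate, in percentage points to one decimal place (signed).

-3.3 percentage points

Without adjustment, the pooled respondent share is:
  (180/560)×74.9 + (180/560)×73.9 + (60/560)×67.2 + (140/560)×78.1 = 74.5536%
Post-stratifying to population shares instead:
  0.32×74.9 + 0.11×73.9 + 0.49×67.2 + 0.08×78.1 = 71.273%
Difference = 71.273 − 74.5536 = -3.2806 pp.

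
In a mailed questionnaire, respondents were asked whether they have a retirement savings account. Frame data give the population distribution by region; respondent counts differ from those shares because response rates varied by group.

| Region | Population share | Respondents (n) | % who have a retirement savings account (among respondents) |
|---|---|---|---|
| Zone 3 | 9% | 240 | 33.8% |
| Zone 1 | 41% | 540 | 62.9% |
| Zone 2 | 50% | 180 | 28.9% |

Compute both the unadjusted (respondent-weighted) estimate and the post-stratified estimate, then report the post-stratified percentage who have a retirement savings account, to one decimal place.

43.3%

Unadjusted (pooled respondent) estimate weights by respondent counts:
  (240/960)×33.8 + (540/960)×62.9 + (180/960)×28.9 = 49.25%
Post-stratified estimate weights by population shares:
  0.09×33.8 + 0.41×62.9 + 0.5×28.9 = 43.281%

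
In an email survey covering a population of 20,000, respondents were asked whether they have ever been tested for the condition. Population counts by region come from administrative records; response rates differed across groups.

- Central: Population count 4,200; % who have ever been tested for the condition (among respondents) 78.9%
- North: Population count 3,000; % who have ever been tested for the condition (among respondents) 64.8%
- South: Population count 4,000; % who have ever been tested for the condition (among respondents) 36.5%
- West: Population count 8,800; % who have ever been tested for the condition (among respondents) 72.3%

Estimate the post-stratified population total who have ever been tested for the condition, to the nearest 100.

Estimated count per cell = population count × respondent percentage:
  Central: 4,200 × 78.9% = 3313.8
  North: 3,000 × 64.8% = 1944
  South: 4,000 × 36.5% = 1460
  West: 8,800 × 72.3% = 6362.4
Estimated total = 13080.2 → 13,100.

13,100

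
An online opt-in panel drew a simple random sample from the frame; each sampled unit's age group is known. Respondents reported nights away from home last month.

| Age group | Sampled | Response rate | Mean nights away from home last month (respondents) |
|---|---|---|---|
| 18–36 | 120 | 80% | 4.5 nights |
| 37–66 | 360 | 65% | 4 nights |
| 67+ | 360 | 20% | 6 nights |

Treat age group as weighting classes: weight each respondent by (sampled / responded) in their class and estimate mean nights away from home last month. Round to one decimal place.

4.9

Inverse-response-rate weighting restores each class to its sampled count, so class totals weight by n_sampled:
  18–36: 120 × 4.5 = 540
  37–66: 360 × 4 = 1440
  67+: 360 × 6 = 2160
Adjusted estimate = 4140 / 840 = 4.92857 → 4.9.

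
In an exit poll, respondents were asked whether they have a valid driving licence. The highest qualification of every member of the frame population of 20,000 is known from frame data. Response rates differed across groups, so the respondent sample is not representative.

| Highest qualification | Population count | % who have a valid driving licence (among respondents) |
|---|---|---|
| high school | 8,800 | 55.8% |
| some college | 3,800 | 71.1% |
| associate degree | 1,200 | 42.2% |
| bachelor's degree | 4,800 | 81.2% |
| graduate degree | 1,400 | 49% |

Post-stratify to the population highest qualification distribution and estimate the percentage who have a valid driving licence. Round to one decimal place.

Weight each group's respondent value by its population share:
  high school: (8,800/20,000) × 55.8 = 24.552
  some college: (3,800/20,000) × 71.1 = 13.509
  associate degree: (1,200/20,000) × 42.2 = 2.532
  bachelor's degree: (4,800/20,000) × 81.2 = 19.488
  graduate degree: (1,400/20,000) × 49 = 3.43
Post-stratified estimate = 63.511 → 63.5%.

63.5%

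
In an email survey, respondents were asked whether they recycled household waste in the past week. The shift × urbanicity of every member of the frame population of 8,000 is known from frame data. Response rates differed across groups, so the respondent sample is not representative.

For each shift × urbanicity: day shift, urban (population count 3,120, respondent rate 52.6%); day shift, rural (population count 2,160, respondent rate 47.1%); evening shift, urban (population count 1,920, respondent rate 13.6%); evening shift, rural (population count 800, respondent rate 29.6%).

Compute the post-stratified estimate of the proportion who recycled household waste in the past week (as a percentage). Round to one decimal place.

Reweight to the known shift × urbanicity distribution:
  day shift, urban: (3,120/8,000) × 52.6 = 20.514
  day shift, rural: (2,160/8,000) × 47.1 = 12.717
  evening shift, urban: (1,920/8,000) × 13.6 = 3.264
  evening shift, rural: (800/8,000) × 29.6 = 2.96
Post-stratified estimate = 39.455 → 39.5%.

39.5%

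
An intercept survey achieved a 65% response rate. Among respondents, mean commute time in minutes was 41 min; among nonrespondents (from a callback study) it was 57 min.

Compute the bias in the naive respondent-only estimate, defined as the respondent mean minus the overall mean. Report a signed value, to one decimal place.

-5.6

Nonresponse fraction = 1 − 0.65 = 0.35.
Bias = (nonresponse fraction) × (respondent mean − nonrespondent mean)
     = 0.35 × (41 − 57) = 0.35 × -16 = -5.6.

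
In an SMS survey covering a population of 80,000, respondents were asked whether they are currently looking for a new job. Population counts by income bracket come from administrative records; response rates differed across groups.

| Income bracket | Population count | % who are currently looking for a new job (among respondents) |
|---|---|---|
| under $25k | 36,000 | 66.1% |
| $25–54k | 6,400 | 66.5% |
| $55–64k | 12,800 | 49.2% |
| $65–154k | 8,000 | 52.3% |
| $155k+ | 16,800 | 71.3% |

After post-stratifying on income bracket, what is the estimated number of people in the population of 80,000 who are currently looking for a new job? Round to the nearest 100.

Estimated count per cell = population count × respondent percentage:
  under $25k: 36,000 × 66.1% = 23,796
  $25–54k: 6,400 × 66.5% = 4256
  $55–64k: 12,800 × 49.2% = 6297.6
  $65–154k: 8,000 × 52.3% = 4184
  $155k+: 16,800 × 71.3% = 11978.4
Estimated total = 50,512 → 50,500.

50,500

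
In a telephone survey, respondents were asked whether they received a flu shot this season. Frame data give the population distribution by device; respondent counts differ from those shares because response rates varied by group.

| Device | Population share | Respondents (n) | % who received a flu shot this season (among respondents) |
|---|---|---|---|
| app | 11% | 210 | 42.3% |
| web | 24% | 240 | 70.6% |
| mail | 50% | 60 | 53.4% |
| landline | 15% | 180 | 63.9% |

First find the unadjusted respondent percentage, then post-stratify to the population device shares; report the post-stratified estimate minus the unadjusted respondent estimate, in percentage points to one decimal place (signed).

-0.9 percentage points

Unadjusted (pooled respondent) estimate weights by respondent counts:
  (210/690)×42.3 + (240/690)×70.6 + (60/690)×53.4 + (180/690)×63.9 = 58.7435%
Reweighting by population device shares:
  0.11×42.3 + 0.24×70.6 + 0.5×53.4 + 0.15×63.9 = 57.882%
Difference = 57.882 − 58.7435 = -0.8615 pp.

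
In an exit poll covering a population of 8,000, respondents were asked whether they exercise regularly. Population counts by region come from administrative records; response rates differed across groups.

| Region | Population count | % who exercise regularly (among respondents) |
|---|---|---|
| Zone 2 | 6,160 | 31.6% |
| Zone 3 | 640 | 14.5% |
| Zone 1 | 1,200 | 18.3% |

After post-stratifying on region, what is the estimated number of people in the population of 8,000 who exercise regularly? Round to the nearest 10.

Apply each group's respondent rate to its population count:
  Zone 2: 6,160 × 31.6% = 1946.56
  Zone 3: 640 × 14.5% = 92.8
  Zone 1: 1,200 × 18.3% = 219.6
Estimated total = 2258.96 → 2,260.

2,260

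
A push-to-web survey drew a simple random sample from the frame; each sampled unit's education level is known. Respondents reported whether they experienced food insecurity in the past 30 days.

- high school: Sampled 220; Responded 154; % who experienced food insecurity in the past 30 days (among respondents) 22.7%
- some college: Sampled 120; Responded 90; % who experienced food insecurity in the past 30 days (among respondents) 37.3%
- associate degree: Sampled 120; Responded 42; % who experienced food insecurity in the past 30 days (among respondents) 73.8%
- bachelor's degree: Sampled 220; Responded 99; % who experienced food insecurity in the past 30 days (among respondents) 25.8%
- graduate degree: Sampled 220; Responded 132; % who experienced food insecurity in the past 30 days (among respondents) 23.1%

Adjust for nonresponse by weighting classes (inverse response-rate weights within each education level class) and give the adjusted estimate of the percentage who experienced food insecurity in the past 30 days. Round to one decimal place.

32.3%

Response rates by class: high school 154/220 = 70%, some college 90/120 = 75%, associate degree 42/120 = 35%, bachelor's degree 99/220 = 45%, graduate degree 132/220 = 60%.
With weight = n_sampled/n_responded per class, the weighted class total is n_sampled:
  high school: 220 × 22.7 = 4994
  some college: 120 × 37.3 = 4476
  associate degree: 120 × 73.8 = 8856
  bachelor's degree: 220 × 25.8 = 5676
  graduate degree: 220 × 23.1 = 5082
Adjusted estimate = 29,084 / 900 = 32.3156 → 32.3%.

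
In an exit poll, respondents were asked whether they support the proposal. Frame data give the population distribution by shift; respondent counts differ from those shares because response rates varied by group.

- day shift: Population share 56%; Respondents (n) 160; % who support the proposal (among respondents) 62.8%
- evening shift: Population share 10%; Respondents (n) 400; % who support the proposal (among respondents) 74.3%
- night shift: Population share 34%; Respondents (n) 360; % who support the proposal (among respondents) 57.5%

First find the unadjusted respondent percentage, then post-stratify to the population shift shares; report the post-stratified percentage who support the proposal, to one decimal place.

62.1%

Naive respondent-only estimate (weights = respondent counts):
  (160/920)×62.8 + (400/920)×74.3 + (360/920)×57.5 = 65.7261%
Post-stratifying to population shares instead:
  0.56×62.8 + 0.1×74.3 + 0.34×57.5 = 62.148%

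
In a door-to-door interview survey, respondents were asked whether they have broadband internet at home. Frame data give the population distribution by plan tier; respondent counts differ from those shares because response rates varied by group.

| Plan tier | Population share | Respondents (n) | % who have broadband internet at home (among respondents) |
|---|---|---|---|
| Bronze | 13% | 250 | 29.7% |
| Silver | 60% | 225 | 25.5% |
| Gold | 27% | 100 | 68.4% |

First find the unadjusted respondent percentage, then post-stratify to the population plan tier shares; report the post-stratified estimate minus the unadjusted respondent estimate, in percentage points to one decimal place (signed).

+2.8 percentage points

Naive respondent-only estimate (weights = respondent counts):
  (250/575)×29.7 + (225/575)×25.5 + (100/575)×68.4 = 34.787%
Post-stratified estimate weights by population shares:
  0.13×29.7 + 0.6×25.5 + 0.27×68.4 = 37.629%
Difference = 37.629 − 34.787 = 2.842 pp.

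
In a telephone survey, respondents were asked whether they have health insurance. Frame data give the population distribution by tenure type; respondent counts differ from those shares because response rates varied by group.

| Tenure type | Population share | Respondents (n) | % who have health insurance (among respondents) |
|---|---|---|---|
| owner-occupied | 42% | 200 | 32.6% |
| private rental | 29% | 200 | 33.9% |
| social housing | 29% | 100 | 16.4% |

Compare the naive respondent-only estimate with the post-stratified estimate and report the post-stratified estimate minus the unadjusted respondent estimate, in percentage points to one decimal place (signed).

-1.6 percentage points

Without adjustment, the pooled respondent share is:
  (200/500)×32.6 + (200/500)×33.9 + (100/500)×16.4 = 29.88%
Post-stratifying to population shares instead:
  0.42×32.6 + 0.29×33.9 + 0.29×16.4 = 28.279%
Difference = 28.279 − 29.88 = -1.601 pp.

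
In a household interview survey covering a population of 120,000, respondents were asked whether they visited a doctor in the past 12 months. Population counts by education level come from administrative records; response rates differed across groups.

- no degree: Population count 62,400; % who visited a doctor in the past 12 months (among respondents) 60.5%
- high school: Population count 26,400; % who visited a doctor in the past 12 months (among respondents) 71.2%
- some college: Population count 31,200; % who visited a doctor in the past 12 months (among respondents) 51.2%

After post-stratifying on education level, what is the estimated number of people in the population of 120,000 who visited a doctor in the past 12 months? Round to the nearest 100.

Each cell contributes its population count × the respondent rate:
  no degree: 62,400 × 60.5% = 37,752
  high school: 26,400 × 71.2% = 18796.8
  some college: 31,200 × 51.2% = 15974.4
Estimated total = 72523.2 → 72,500.

72,500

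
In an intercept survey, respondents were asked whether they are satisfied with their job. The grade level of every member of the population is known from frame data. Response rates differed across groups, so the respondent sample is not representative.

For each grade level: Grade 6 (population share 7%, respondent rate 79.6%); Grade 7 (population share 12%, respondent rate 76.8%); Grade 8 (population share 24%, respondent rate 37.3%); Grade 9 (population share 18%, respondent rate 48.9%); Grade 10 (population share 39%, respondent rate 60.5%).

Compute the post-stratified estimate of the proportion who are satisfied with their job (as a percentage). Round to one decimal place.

56.1%

Reweight to the known grade level distribution:
  Grade 6: 0.07 × 79.6 = 5.572
  Grade 7: 0.12 × 76.8 = 9.216
  Grade 8: 0.24 × 37.3 = 8.952
  Grade 9: 0.18 × 48.9 = 8.802
  Grade 10: 0.39 × 60.5 = 23.595
Post-stratified estimate = 56.137 → 56.1%.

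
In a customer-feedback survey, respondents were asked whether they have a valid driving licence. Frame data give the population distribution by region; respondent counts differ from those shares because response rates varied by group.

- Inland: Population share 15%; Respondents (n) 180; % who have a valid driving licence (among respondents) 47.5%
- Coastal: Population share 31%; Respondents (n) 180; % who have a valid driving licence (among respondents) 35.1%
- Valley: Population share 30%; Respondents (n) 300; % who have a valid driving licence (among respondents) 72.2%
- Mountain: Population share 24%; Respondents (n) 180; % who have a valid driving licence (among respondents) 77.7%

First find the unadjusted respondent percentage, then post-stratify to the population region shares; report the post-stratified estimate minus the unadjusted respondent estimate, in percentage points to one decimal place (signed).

Unadjusted (pooled respondent) estimate weights by respondent counts:
  (180/840)×47.5 + (180/840)×35.1 + (300/840)×72.2 + (180/840)×77.7 = 60.1357%
Reweighting by population region shares:
  0.15×47.5 + 0.31×35.1 + 0.3×72.2 + 0.24×77.7 = 58.314%
Difference = 58.314 − 60.1357 = -1.8217 pp.

-1.8 percentage points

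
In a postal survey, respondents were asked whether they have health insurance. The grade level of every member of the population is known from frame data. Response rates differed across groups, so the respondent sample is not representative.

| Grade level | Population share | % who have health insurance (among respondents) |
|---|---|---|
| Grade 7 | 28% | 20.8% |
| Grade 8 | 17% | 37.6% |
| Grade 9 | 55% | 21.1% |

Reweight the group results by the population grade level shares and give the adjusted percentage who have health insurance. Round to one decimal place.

Reweight to the known grade level distribution:
  Grade 7: 0.28 × 20.8 = 5.824
  Grade 8: 0.17 × 37.6 = 6.392
  Grade 9: 0.55 × 21.1 = 11.605
Post-stratified estimate = 23.821 → 23.8%.

23.8%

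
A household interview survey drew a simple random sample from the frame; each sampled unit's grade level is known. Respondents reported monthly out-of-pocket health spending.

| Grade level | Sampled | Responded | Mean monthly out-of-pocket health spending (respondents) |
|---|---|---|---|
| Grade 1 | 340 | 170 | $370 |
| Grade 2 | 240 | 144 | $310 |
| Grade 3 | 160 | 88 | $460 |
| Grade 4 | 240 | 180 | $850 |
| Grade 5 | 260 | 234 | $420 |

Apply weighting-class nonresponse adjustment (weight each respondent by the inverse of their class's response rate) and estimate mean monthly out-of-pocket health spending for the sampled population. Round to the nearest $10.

Response rates by class: Grade 1 170/340 = 50%, Grade 2 144/240 = 60%, Grade 3 88/160 = 55%, Grade 4 180/240 = 75%, Grade 5 234/260 = 90%.
Inverse-response-rate weighting restores each class to its sampled count, so class totals weight by n_sampled:
  Grade 1: 340 × 370 = 125,800
  Grade 2: 240 × 310 = 74,400
  Grade 3: 160 × 460 = 73,600
  Grade 4: 240 × 850 = 204,000
  Grade 5: 260 × 420 = 109,200
Adjusted estimate = 587,000 / 1,240 = 473.387 → $470.

$470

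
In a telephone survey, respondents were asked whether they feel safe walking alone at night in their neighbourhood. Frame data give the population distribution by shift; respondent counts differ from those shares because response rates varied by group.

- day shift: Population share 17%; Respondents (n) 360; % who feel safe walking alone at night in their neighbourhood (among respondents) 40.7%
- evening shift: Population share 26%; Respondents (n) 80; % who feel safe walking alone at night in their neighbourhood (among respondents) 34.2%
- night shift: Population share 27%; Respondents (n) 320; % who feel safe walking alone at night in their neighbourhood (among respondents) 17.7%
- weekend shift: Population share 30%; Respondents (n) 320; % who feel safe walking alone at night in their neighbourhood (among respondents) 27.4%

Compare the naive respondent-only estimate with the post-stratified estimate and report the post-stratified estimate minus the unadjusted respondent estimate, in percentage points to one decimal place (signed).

-0.7 percentage points

Without adjustment, the pooled respondent share is:
  (360/1080)×40.7 + (80/1080)×34.2 + (320/1080)×17.7 + (320/1080)×27.4 = 29.463%
Post-stratifying to population shares instead:
  0.17×40.7 + 0.26×34.2 + 0.27×17.7 + 0.3×27.4 = 28.81%
Difference = 28.81 − 29.463 = -0.653 pp.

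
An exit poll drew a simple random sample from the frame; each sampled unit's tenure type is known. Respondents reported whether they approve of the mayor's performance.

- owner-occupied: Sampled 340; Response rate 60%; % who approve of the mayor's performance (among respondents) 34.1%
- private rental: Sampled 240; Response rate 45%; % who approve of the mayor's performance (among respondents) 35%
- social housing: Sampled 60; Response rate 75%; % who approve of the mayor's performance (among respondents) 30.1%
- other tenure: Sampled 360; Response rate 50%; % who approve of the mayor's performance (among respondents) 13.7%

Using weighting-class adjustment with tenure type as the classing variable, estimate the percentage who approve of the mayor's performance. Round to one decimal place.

Each respondent's weight = sampled/responded in their class; summing within a class gives n_sampled, so:
  owner-occupied: 340 × 34.1 = 11,594
  private rental: 240 × 35 = 8400
  social housing: 60 × 30.1 = 1806
  other tenure: 360 × 13.7 = 4932
Adjusted estimate = 26,732 / 1,000 = 26.732 → 26.7%.

26.7%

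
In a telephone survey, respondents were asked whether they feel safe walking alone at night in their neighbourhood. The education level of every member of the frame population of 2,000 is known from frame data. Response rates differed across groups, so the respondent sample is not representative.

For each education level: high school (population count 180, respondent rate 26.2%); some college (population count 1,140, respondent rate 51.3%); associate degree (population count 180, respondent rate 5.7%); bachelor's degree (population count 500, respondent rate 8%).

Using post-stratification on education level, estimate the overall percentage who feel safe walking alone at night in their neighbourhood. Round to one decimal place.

Post-stratification weights by population share, not respondent share:
  high school: (180/2,000) × 26.2 = 2.358
  some college: (1,140/2,000) × 51.3 = 29.241
  associate degree: (180/2,000) × 5.7 = 0.513
  bachelor's degree: (500/2,000) × 8 = 2
Post-stratified estimate = 34.112 → 34.1%.

34.1%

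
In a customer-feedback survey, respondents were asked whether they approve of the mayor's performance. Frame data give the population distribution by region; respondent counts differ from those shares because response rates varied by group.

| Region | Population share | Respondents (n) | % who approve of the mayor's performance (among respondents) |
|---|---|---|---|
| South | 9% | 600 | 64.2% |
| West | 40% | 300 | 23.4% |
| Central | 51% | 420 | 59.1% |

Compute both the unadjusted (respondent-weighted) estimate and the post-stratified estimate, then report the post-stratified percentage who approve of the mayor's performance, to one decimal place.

45.3%

Unadjusted (pooled respondent) estimate weights by respondent counts:
  (600/1320)×64.2 + (300/1320)×23.4 + (420/1320)×59.1 = 53.3045%
Reweighting by population region shares:
  0.09×64.2 + 0.4×23.4 + 0.51×59.1 = 45.279%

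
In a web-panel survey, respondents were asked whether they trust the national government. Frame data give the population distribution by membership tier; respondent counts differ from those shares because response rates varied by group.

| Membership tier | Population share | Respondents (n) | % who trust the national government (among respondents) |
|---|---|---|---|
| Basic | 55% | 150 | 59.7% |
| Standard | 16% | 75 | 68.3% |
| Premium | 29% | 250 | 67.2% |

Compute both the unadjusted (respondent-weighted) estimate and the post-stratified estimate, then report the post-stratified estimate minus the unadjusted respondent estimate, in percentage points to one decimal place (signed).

-1.8 percentage points

Naive respondent-only estimate (weights = respondent counts):
  (150/475)×59.7 + (75/475)×68.3 + (250/475)×67.2 = 65.0053%
Post-stratified estimate weights by population shares:
  0.55×59.7 + 0.16×68.3 + 0.29×67.2 = 63.251%
Difference = 63.251 − 65.0053 = -1.7543 pp.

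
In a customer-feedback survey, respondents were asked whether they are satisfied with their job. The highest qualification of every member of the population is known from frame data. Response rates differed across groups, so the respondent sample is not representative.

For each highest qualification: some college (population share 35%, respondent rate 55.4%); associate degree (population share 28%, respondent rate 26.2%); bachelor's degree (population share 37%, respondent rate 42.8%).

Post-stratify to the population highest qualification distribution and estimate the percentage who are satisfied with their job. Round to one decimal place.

Each cell contributes population-share × respondent value:
  some college: 0.35 × 55.4 = 19.39
  associate degree: 0.28 × 26.2 = 7.336
  bachelor's degree: 0.37 × 42.8 = 15.836
Post-stratified estimate = 42.562 → 42.6%.

42.6%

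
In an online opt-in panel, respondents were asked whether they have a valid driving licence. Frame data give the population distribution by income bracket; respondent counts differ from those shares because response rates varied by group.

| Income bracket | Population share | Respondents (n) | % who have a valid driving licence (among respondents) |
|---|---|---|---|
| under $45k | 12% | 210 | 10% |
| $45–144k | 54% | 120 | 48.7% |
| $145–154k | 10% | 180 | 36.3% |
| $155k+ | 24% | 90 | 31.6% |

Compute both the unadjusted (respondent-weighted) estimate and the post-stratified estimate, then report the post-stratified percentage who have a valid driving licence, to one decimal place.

Naive respondent-only estimate (weights = respondent counts):
  (210/600)×10 + (120/600)×48.7 + (180/600)×36.3 + (90/600)×31.6 = 28.87%
Post-stratified estimate weights by population shares:
  0.12×10 + 0.54×48.7 + 0.1×36.3 + 0.24×31.6 = 38.712%

38.7%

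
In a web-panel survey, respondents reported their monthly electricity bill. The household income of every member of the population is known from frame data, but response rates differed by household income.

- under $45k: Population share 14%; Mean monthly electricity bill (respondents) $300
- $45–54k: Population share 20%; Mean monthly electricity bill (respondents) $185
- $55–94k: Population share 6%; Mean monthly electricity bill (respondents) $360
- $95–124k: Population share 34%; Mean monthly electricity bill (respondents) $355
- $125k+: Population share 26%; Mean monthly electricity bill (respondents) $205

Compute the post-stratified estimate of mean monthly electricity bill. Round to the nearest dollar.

Reweight to the known household income distribution:
  under $45k: 0.14 × 300 = 42
  $45–54k: 0.2 × 185 = 37
  $55–94k: 0.06 × 360 = 21.6
  $95–124k: 0.34 × 355 = 120.7
  $125k+: 0.26 × 205 = 53.3
Post-stratified estimate = 274.6 → $275.

$275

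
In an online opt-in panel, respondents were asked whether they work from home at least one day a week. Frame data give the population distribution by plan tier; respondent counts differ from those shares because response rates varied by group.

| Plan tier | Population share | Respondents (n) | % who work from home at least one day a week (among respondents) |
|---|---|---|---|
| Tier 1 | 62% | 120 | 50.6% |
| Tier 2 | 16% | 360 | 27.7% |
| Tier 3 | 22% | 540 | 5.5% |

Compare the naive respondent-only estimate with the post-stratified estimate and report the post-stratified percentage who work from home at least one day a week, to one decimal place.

Unadjusted (pooled respondent) estimate weights by respondent counts:
  (120/1020)×50.6 + (360/1020)×27.7 + (540/1020)×5.5 = 18.6412%
Post-stratified estimate weights by population shares:
  0.62×50.6 + 0.16×27.7 + 0.22×5.5 = 37.014%

37.0%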